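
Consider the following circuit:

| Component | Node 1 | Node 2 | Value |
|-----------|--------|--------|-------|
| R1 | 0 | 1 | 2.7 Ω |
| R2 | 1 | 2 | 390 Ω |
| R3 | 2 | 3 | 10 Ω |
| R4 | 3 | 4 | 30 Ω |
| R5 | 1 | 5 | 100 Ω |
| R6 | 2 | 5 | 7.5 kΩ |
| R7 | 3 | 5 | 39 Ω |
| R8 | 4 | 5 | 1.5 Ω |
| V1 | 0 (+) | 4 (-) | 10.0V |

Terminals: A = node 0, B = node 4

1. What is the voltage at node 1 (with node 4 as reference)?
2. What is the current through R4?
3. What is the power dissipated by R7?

Nodal analysis, taking node 4 as the 0 V reference.
Source V1 fixes V_0 = 10 V.
KCL at each unknown node (sum of currents leaving = 0; resistances in Ω):
  Node 1: (V_1 - 10)/2.7 + (V_1 - V_2)/390 + (V_1 - V_5)/100 = 0
  Node 2: (V_2 - V_1)/390 + (V_2 - V_3)/10 + (V_2 - V_5)/7500 = 0
  Node 3: (V_3 - V_2)/10 + (V_3 - 0)/30 + (V_3 - V_5)/39 = 0
  Node 5: (V_5 - V_1)/100 + (V_5 - V_2)/7500 + (V_5 - V_3)/39 + (V_5 - 0)/1.5 = 0
Collecting terms (coefficients in siemens):
  0.3829·V_1 - 0.002564·V_2 - 0.01·V_5 = 3.704
  0.1027·V_2 - 0.002564·V_1 - 0.1·V_3 - 0.0001333·V_5 = 0
  0.159·V_3 - 0.1·V_2 - 0.02564·V_5 = 0
  0.7024·V_5 - 0.01·V_1 - 0.0001333·V_2 - 0.02564·V_3 = 0
Solving these 4 simultaneous equations (Gaussian elimination) gives:
  V_1 = 9.681 V, V_2 = 0.6869 V, V_3 = 0.4571 V, V_5 = 0.1546 V
Part 1:
  Read off the nodal solution: V_1 = 9.681 V
Part 2:
  I_R4 = (V_3 - V_4)/R4 = (0.4571 - 0)/30 = 0.01524 A
  Magnitude: I_R4 = 0.01524 A
Part 3:
  I_R7 = (V_3 - V_5)/R7 = (0.4571 - 0.1546)/39 = 0.007754 A
  P_R7 = I_R7² × R7 = (0.007754)² × 39 = 0.002345 W

Final answers:
1. V_1 = 9.681 V
2. I_R4 = 0.01524 A
3. P_R7 = 0.002345 W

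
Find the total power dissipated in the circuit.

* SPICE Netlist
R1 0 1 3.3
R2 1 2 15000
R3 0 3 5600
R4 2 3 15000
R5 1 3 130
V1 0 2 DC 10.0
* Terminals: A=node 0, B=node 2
Nodal analysis, taking node 2 as the 0 V reference.
Source V1 fixes V_0 = 10 V.
KCL at each unknown node (sum of currents leaving = 0; resistances in Ω):
  Node 1: (V_1 - 10)/3.3 + (V_1 - 0)/15000 + (V_1 - V_3)/130 = 0
  Node 3: (V_3 - 10)/5600 + (V_3 - 0)/15000 + (V_3 - V_1)/130 = 0
Collecting terms (coefficients in siemens):
  0.3108·V_1 - 0.007692·V_3 = 3.03
  0.007938·V_3 - 0.007692·V_1 = 0.001786
Determinant D = (0.3108)(0.007938) - (-0.007692)(-0.007692) = 0.002408
V_1 = [(3.03)(0.007938) - (-0.007692)(0.001786)]/D = 9.996 V
V_3 = [(0.3108)(0.001786) - (3.03)(-0.007692)]/D = 9.912 V
Power in each resistor, P = (ΔV)²/R:
  P_R1 = (10 - 9.996)²/3.3 = 0.000005675 W
  P_R2 = (9.996 - 0)²/15000 = 0.006661 W
  P_R3 = (10 - 9.912)²/5600 = 0.000001389 W
  P_R4 = (0 - 9.912)²/15000 = 0.00655 W
  P_R5 = (9.996 - 9.912)²/130 = 0.00005409 W
P_total = P_R1 + P_R2 + P_R3 + P_R4 + P_R5 = 0.01327 W

Final answer: 0.01327 W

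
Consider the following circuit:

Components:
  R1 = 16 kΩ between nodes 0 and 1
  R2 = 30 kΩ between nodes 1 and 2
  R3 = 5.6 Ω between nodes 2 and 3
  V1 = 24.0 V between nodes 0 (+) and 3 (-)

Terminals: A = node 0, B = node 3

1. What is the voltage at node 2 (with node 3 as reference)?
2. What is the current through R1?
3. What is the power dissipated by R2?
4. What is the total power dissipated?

Nodal analysis, taking node 3 as the 0 V reference.
Source V1 fixes V_0 = 24 V.
KCL at each unknown node (sum of currents leaving = 0; resistances in Ω):
  Node 1: (V_1 - 24)/16000 + (V_1 - V_2)/30000 = 0
  Node 2: (V_2 - V_1)/30000 + (V_2 - 0)/5.6 = 0
Collecting terms (coefficients in siemens):
  0.00009583·V_1 - 0.00003333·V_2 = 0.0015
  0.1786·V_2 - 0.00003333·V_1 = 0
Determinant D = (0.00009583)(0.1786) - (-0.00003333)(-0.00003333) = 0.00001712
V_1 = [(0.0015)(0.1786) - (-0.00003333)(0)]/D = 15.65 V
V_2 = [(0.00009583)(0) - (0.0015)(-0.00003333)]/D = 0.002921 V
Part 1:
  Read off the nodal solution: V_2 = 0.002921 V
Part 2:
  I_R1 = (V_0 - V_1)/R1 = (24 - 15.65)/16000 = 0.0005217 A
  Magnitude: I_R1 = 0.0005217 A
Part 3:
  I_R2 = (V_1 - V_2)/R2 = (15.65 - 0.002921)/30000 = 0.0005217 A
  P_R2 = I_R2² × R2 = (0.0005217)² × 30000 = 0.008164 W
Part 4:
  Power in each resistor, P = (ΔV)²/R:
    P_R1 = (24 - 15.65)²/16000 = 0.004354 W
    P_R2 = (15.65 - 0.002921)²/30000 = 0.008164 W
    P_R3 = (0.002921 - 0)²/5.6 = 0.000001524 W
  P_total = P_R1 + P_R2 + P_R3 = 0.01252 W

Final answers:
1. V_2 = 0.002921 V
2. I_R1 = 0.0005217 A
3. P_R2 = 0.008164 W
4. P_total = 0.01252 W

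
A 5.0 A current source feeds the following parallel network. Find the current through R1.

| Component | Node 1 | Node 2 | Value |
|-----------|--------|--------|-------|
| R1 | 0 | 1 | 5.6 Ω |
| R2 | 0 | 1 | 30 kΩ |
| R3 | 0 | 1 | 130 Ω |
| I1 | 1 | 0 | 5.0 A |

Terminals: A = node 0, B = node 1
All resistors sit directly between nodes 0 and 1, so they are in parallel and share one voltage V; the full source current 5 A splits among them.
1/R_par = 1/5.6 + 1/30000 + 1/130 = 0.1863 S  =>  R_par = 5.368 Ω
V = I × R_par = 5 × 5.368 = 26.84 V
I_R1 = V/R1 = 26.84/5.6 = 4.793 A

Final answer: 4.793 A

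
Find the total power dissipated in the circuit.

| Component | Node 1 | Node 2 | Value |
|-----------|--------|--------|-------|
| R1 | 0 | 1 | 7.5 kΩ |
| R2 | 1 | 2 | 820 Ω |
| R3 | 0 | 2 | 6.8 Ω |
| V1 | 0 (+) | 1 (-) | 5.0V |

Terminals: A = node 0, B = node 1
Nodal analysis, taking node 1 as the 0 V reference.
Source V1 fixes V_0 = 5 V.
KCL at each unknown node (sum of currents leaving = 0; resistances in Ω):
  Node 2: (V_2 - 0)/820 + (V_2 - 5)/6.8 = 0
Collecting terms: 0.1483 × V_2 = 0.7353  =>  V_2 = 4.959 V
Power in each resistor, P = (ΔV)²/R:
  P_R1 = (5 - 0)²/7500 = 0.003333 W
  P_R2 = (0 - 4.959)²/820 = 0.02999 W
  P_R3 = (5 - 4.959)²/6.8 = 0.0002487 W
P_total = P_R1 + P_R2 + P_R3 = 0.03357 W

Final answer: 0.03357 W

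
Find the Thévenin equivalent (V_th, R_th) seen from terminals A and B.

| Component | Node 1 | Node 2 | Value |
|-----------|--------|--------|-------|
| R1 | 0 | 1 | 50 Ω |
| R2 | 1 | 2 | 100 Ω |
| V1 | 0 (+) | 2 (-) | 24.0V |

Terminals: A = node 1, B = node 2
Step 1 — V_th is the open-circuit voltage V_A - V_B (nothing connected across the terminals).
Nodal analysis, taking node 2 as the 0 V reference.
Source V1 fixes V_0 = 24 V.
KCL at each unknown node (sum of currents leaving = 0; resistances in Ω):
  Node 1: (V_1 - 24)/50 + (V_1 - 0)/100 = 0
Collecting terms: 0.03 × V_1 = 0.48  =>  V_1 = 16 V
V_th = V_1 - V_2 = 16 - 0 = 16 V
Step 2 — R_th: zero the source — replace V1 by a short circuit (node 2 merges into node 0) — and find the resistance seen between A (node 1) and B (node 0).
Reduce the network between node 1 (A) and node 0 (B) by series/parallel combination:
  Rp1 = R1 ‖ R2 (parallel, both between nodes 0 and 1) = 1/(1/50 + 1/100) = 33.33 Ω
R_th = 33.33 Ω

Final answer: V_th = 16 V, R_th = 33.33 Ω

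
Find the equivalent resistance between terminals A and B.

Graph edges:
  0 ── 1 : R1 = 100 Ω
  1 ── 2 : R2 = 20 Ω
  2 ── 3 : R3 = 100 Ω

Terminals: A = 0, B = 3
Reduce the network between node 0 (A) and node 3 (B) by series/parallel combination:
  Rs1 = R1 + R2 (series, joined only at node 1) = 100 + 20 = 120 Ω
  Rs2 = R3 + Rs1 (series, joined only at node 2) = 100 + 120 = 220 Ω
R_eq = 220 Ω

Final answer: 220 Ω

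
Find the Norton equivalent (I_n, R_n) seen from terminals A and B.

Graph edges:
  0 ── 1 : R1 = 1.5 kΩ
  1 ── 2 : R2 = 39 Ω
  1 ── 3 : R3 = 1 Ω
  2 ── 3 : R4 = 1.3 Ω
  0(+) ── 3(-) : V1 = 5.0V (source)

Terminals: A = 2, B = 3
Find the Thévenin equivalent first; then I_n = V_th/R_th and R_n = R_th.
Step 1 — V_th is the open-circuit voltage V_A - V_B (nothing connected across the terminals).
Nodal analysis, taking node 3 as the 0 V reference.
Source V1 fixes V_0 = 5 V.
KCL at each unknown node (sum of currents leaving = 0; resistances in Ω):
  Node 1: (V_1 - 5)/1500 + (V_1 - V_2)/39 + (V_1 - 0)/1 = 0
  Node 2: (V_2 - V_1)/39 + (V_2 - 0)/1.3 = 0
Collecting terms (coefficients in siemens):
  1.026·V_1 - 0.02564·V_2 = 0.003333
  0.7949·V_2 - 0.02564·V_1 = 0
Determinant D = (1.026)(0.7949) - (-0.02564)(-0.02564) = 0.8151
V_1 = [(0.003333)(0.7949) - (-0.02564)(0)]/D = 0.003251 V
V_2 = [(1.026)(0) - (0.003333)(-0.02564)]/D = 0.0001049 V
V_th = V_2 - V_3 = 0.0001049 - 0 = 0.0001049 V
Step 2 — R_th: zero the source — replace V1 by a short circuit (node 3 merges into node 0) — and find the resistance seen between A (node 2) and B (node 0).
Reduce the network between node 2 (A) and node 0 (B) by series/parallel combination:
  Rp1 = R1 ‖ R3 (parallel, both between nodes 0 and 1) = 1/(1/1500 + 1/1) = 0.9993 Ω
  Rs1 = R2 + Rp1 (series, joined only at node 1) = 39 + 0.9993 = 40 Ω
  Rp2 = R4 ‖ Rs1 (parallel, both between nodes 0 and 2) = 1/(1/1.3 + 1/40) = 1.259 Ω
R_th = 1.259 Ω
I_n = V_th/R_th = 0.0001049/1.259 = 0.00008328 A, and R_n = R_th = 1.259 Ω

Final answer: I_n = 8.328e-05 A, R_n = 1.259 Ω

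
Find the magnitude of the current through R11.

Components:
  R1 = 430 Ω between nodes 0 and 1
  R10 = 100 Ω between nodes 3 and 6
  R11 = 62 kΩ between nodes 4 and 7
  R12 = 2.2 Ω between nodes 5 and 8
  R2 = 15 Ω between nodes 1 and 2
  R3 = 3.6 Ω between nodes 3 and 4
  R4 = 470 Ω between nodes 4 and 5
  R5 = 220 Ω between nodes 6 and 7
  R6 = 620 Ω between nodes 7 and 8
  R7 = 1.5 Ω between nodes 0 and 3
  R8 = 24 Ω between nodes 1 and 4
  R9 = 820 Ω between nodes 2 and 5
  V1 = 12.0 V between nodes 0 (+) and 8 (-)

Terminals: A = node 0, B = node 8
Nodal analysis, taking node 8 as the 0 V reference.
Source V1 fixes V_0 = 12 V.
KCL at each unknown node (sum of currents leaving = 0; resistances in Ω):
  Node 1: (V_1 - 12)/430 + (V_1 - V_2)/15 + (V_1 - V_4)/24 = 0
  Node 2: (V_2 - V_1)/15 + (V_2 - V_5)/820 = 0
  Node 3: (V_3 - V_4)/3.6 + (V_3 - 12)/1.5 + (V_3 - V_6)/100 = 0
  Node 4: (V_4 - V_3)/3.6 + (V_4 - V_5)/470 + (V_4 - V_1)/24 + (V_4 - V_7)/62000 = 0
  Node 5: (V_5 - V_4)/470 + (V_5 - V_2)/820 + (V_5 - 0)/2.2 = 0
  Node 6: (V_6 - V_7)/220 + (V_6 - V_3)/100 = 0
  Node 7: (V_7 - V_6)/220 + (V_7 - 0)/620 + (V_7 - V_4)/62000 = 0
Collecting terms (coefficients in siemens):
  0.1107·V_1 - 0.06667·V_2 - 0.04167·V_4 = 0.02791
  0.06789·V_2 - 0.06667·V_1 - 0.00122·V_5 = 0
  0.9544·V_3 - 0.2778·V_4 - 0.01·V_6 = 8
  0.3216·V_4 - 0.04167·V_1 - 0.2778·V_3 - 0.002128·V_5 - 0.00001613·V_7 = 0
  0.4579·V_5 - 0.00122·V_2 - 0.002128·V_4 = 0
  0.01455·V_6 - 0.01·V_3 - 0.004545·V_7 = 0
  0.006174·V_7 - 0.00001613·V_4 - 0.004545·V_6 = 0
Solving these 7 simultaneous equations (Gaussian elimination) gives:
  V_1 = 11.49 V, V_2 = 11.29 V, V_3 = 11.92 V, V_4 = 11.79 V
  V_5 = 0.08484 V, V_6 = 10.66 V, V_7 = 7.879 V
I_R11 = (V_4 - V_7)/R11 = (11.79 - 7.879)/62000 = 0.00006309 A
|I_R11| = 0.00006309 A

Final answer: |I_R11| = 6.309e-05 A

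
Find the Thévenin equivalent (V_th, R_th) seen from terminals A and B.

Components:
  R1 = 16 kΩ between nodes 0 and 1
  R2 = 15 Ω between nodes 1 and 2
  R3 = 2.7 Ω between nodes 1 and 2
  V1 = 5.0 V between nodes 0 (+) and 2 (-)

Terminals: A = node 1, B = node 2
Step 1 — V_th is the open-circuit voltage V_A - V_B (nothing connected across the terminals).
Nodal analysis, taking node 2 as the 0 V reference.
Source V1 fixes V_0 = 5 V.
KCL at each unknown node (sum of currents leaving = 0; resistances in Ω):
  Node 1: (V_1 - 5)/16000 + (V_1 - 0)/15 + (V_1 - 0)/2.7 = 0
Collecting terms: 0.4371 × V_1 = 0.0003125  =>  V_1 = 0.0007149 V
V_th = V_1 - V_2 = 0.0007149 - 0 = 0.0007149 V
Step 2 — R_th: zero the source — replace V1 by a short circuit (node 2 merges into node 0) — and find the resistance seen between A (node 1) and B (node 0).
Reduce the network between node 1 (A) and node 0 (B) by series/parallel combination:
  Rp1 = R1 ‖ R2 ‖ R3 (parallel, all between nodes 0 and 1) = 1/(1/16000 + 1/15 + 1/2.7) = 2.288 Ω
R_th = 2.288 Ω

Final answer: V_th = 0.0007149 V, R_th = 2.288 Ω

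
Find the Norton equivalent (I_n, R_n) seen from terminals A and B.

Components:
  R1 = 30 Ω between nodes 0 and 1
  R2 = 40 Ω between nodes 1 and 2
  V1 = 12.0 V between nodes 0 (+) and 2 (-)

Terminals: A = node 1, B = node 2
Find the Thévenin equivalent first; then I_n = V_th/R_th and R_n = R_th.
Step 1 — V_th is the open-circuit voltage V_A - V_B (nothing connected across the terminals).
Nodal analysis, taking node 2 as the 0 V reference.
Source V1 fixes V_0 = 12 V.
KCL at each unknown node (sum of currents leaving = 0; resistances in Ω):
  Node 1: (V_1 - 12)/30 + (V_1 - 0)/40 = 0
Collecting terms: 0.05833 × V_1 = 0.4  =>  V_1 = 6.857 V
V_th = V_1 - V_2 = 6.857 - 0 = 6.857 V
Step 2 — R_th: zero the source — replace V1 by a short circuit (node 2 merges into node 0) — and find the resistance seen between A (node 1) and B (node 0).
Reduce the network between node 1 (A) and node 0 (B) by series/parallel combination:
  Rp1 = R1 ‖ R2 (parallel, both between nodes 0 and 1) = 1/(1/30 + 1/40) = 17.14 Ω
R_th = 17.14 Ω
I_n = V_th/R_th = 6.857/17.14 = 0.4 A, and R_n = R_th = 17.14 Ω

Final answer: I_n = 0.4 A, R_n = 17.14 Ω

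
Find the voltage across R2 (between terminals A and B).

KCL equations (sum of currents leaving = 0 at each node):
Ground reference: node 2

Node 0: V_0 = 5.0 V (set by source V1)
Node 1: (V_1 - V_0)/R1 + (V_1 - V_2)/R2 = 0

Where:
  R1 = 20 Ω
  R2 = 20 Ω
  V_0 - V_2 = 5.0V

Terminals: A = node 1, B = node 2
R1 and R2 are in series across V1 (node 0 → node 1 → node 2), and the output A–B is taken across R2, so this is a voltage divider.
Series current: I = V1/(R1 + R2) = 5/(20 + 20) = 5/40 = 0.125 A
V_R2 = I × R2 = V1 × R2/(R1 + R2) = 5 × 20/40 = 2.5 V

Final answer: 2.5 V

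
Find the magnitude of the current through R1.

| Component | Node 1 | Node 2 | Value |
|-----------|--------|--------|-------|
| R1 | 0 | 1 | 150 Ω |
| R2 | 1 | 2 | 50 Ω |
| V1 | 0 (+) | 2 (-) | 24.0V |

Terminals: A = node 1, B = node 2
Nodal analysis, taking node 2 as the 0 V reference.
Source V1 fixes V_0 = 24 V.
KCL at each unknown node (sum of currents leaving = 0; resistances in Ω):
  Node 1: (V_1 - 24)/150 + (V_1 - 0)/50 = 0
Collecting terms: 0.02667 × V_1 = 0.16  =>  V_1 = 6 V
I_R1 = (V_0 - V_1)/R1 = (24 - 6)/150 = 0.12 A
|I_R1| = 0.12 A

Final answer: |I_R1| = 0.12 A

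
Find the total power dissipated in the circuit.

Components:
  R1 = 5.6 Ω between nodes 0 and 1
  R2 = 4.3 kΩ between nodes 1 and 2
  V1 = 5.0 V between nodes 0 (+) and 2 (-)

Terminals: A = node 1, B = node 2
Nodal analysis, taking node 2 as the 0 V reference.
Source V1 fixes V_0 = 5 V.
KCL at each unknown node (sum of currents leaving = 0; resistances in Ω):
  Node 1: (V_1 - 5)/5.6 + (V_1 - 0)/4300 = 0
Collecting terms: 0.1788 × V_1 = 0.8929  =>  V_1 = 4.993 V
Power in each resistor, P = (ΔV)²/R:
  P_R1 = (5 - 4.993)²/5.6 = 0.000007552 W
  P_R2 = (4.993 - 0)²/4300 = 0.005799 W
P_total = P_R1 + P_R2 = 0.005806 W

Final answer: 0.005806 W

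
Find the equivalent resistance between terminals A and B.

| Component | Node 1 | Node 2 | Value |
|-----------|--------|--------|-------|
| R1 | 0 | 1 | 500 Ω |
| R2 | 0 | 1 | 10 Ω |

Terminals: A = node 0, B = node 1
Reduce the network between node 0 (A) and node 1 (B) by series/parallel combination:
  Rp1 = R1 ‖ R2 (parallel, both between nodes 0 and 1) = 1/(1/500 + 1/10) = 9.804 Ω
R_eq = 9.804 Ω

Final answer: 9.804 Ω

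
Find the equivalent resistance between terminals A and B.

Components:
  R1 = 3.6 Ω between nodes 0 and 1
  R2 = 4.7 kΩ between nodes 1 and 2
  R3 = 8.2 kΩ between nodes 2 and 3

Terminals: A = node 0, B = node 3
Reduce the network between node 0 (A) and node 3 (B) by series/parallel combination:
  Rs1 = R1 + R2 (series, joined only at node 1) = 3.6 + 4700 = 4704 Ω
  Rs2 = R3 + Rs1 (series, joined only at node 2) = 8200 + 4704 = 12900 Ω
R_eq = 12.9 kΩ

Final answer: 12.9 kΩ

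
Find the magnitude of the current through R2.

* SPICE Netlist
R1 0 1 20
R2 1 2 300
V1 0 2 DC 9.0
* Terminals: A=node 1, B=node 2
Nodal analysis, taking node 2 as the 0 V reference.
Source V1 fixes V_0 = 9 V.
KCL at each unknown node (sum of currents leaving = 0; resistances in Ω):
  Node 1: (V_1 - 9)/20 + (V_1 - 0)/300 = 0
Collecting terms: 0.05333 × V_1 = 0.45  =>  V_1 = 8.438 V
I_R2 = (V_1 - V_2)/R2 = (8.438 - 0)/300 = 0.02813 A
|I_R2| = 0.02813 A

Final answer: |I_R2| = 0.02813 A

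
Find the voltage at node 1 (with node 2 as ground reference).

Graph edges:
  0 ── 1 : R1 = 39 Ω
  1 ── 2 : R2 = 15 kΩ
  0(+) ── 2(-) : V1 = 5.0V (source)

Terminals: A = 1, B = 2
Nodal analysis, taking node 2 as the 0 V reference.
Source V1 fixes V_0 = 5 V.
KCL at each unknown node (sum of currents leaving = 0; resistances in Ω):
  Node 1: (V_1 - 5)/39 + (V_1 - 0)/15000 = 0
Collecting terms: 0.02571 × V_1 = 0.1282  =>  V_1 = 4.987 V
The requested potential is V_1 = 4.987 V.

Final answer: V_1 = 4.987 V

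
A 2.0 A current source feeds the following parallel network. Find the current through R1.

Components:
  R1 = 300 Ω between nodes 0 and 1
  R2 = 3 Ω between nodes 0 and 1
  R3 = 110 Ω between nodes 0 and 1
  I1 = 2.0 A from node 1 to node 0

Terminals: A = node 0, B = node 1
All resistors sit directly between nodes 0 and 1, so they are in parallel and share one voltage V; the full source current 2 A splits among them.
1/R_par = 1/300 + 1/3 + 1/110 = 0.3458 S  =>  R_par = 2.892 Ω
V = I × R_par = 2 × 2.892 = 5.784 V
I_R1 = V/R1 = 5.784/300 = 0.01928 A

Final answer: 0.01928 A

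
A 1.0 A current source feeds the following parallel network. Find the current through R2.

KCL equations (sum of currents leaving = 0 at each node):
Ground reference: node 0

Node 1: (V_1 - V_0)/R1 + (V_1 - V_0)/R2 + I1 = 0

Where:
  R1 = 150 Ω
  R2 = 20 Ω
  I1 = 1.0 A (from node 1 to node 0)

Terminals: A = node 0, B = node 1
All resistors sit directly between nodes 0 and 1, so they are in parallel and share one voltage V; the full source current 1 A splits among them.
1/R_par = 1/150 + 1/20 = 0.05667 S  =>  R_par = 17.65 Ω
V = I × R_par = 1 × 17.65 = 17.65 V
I_R2 = V/R2 = 17.65/20 = 0.8824 A

Final answer: 0.8824 A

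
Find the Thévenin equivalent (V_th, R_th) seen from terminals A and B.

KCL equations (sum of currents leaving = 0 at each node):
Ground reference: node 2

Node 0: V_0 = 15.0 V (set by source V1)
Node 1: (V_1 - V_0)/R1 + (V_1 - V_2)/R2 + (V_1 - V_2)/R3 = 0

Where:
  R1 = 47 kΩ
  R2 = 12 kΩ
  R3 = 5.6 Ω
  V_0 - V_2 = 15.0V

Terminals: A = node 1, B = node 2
Step 1 — V_th is the open-circuit voltage V_A - V_B (nothing connected across the terminals).
Nodal analysis, taking node 2 as the 0 V reference.
Source V1 fixes V_0 = 15 V.
KCL at each unknown node (sum of currents leaving = 0; resistances in Ω):
  Node 1: (V_1 - 15)/47000 + (V_1 - 0)/12000 + (V_1 - 0)/5.6 = 0
Collecting terms: 0.1787 × V_1 = 0.0003191  =>  V_1 = 0.001786 V
V_th = V_1 - V_2 = 0.001786 - 0 = 0.001786 V
Step 2 — R_th: zero the source — replace V1 by a short circuit (node 2 merges into node 0) — and find the resistance seen between A (node 1) and B (node 0).
Reduce the network between node 1 (A) and node 0 (B) by series/parallel combination:
  Rp1 = R1 ‖ R2 ‖ R3 (parallel, all between nodes 0 and 1) = 1/(1/47000 + 1/12000 + 1/5.6) = 5.597 Ω
R_th = 5.597 Ω

Final answer: V_th = 0.001786 V, R_th = 5.597 Ω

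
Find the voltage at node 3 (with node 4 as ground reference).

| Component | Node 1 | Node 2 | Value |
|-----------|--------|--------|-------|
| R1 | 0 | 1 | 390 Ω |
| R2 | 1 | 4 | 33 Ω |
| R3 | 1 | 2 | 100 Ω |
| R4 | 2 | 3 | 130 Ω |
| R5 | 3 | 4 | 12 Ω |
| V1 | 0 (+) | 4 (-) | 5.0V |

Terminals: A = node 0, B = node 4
Nodal analysis, taking node 4 as the 0 V reference.
Source V1 fixes V_0 = 5 V.
KCL at each unknown node (sum of currents leaving = 0; resistances in Ω):
  Node 1: (V_1 - 5)/390 + (V_1 - 0)/33 + (V_1 - V_2)/100 = 0
  Node 2: (V_2 - V_1)/100 + (V_2 - V_3)/130 = 0
  Node 3: (V_3 - V_2)/130 + (V_3 - 0)/12 = 0
Collecting terms (coefficients in siemens):
  0.04287·V_1 - 0.01·V_2 = 0.01282
  0.01769·V_2 - 0.01·V_1 - 0.007692·V_3 = 0
  0.09103·V_3 - 0.007692·V_2 = 0
Solving these 3 simultaneous equations (Gaussian elimination) gives:
  V_1 = 0.3465 V, V_2 = 0.2033 V, V_3 = 0.01718 V
The requested potential is V_3 = 0.01718 V.

Final answer: V_3 = 0.01718 V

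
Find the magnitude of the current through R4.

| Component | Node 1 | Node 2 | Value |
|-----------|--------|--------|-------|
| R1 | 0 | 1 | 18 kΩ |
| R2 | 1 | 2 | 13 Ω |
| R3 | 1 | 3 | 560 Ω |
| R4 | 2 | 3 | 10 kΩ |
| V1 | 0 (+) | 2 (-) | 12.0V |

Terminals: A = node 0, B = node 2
Nodal analysis, taking node 2 as the 0 V reference.
Source V1 fixes V_0 = 12 V.
KCL at each unknown node (sum of currents leaving = 0; resistances in Ω):
  Node 1: (V_1 - 12)/18000 + (V_1 - 0)/13 + (V_1 - V_3)/560 = 0
  Node 3: (V_3 - V_1)/560 + (V_3 - 0)/10000 = 0
Collecting terms (coefficients in siemens):
  0.07876·V_1 - 0.001786·V_3 = 0.0006667
  0.001886·V_3 - 0.001786·V_1 = 0
Determinant D = (0.07876)(0.001886) - (-0.001786)(-0.001786) = 0.0001453
V_1 = [(0.0006667)(0.001886) - (-0.001786)(0)]/D = 0.00865 V
V_3 = [(0.07876)(0) - (0.0006667)(-0.001786)]/D = 0.008191 V
I_R4 = (V_2 - V_3)/R4 = (0 - 0.008191)/10000 = -0.0000008191 A
|I_R4| = 0.0000008191 A

Final answer: |I_R4| = 8.191e-07 A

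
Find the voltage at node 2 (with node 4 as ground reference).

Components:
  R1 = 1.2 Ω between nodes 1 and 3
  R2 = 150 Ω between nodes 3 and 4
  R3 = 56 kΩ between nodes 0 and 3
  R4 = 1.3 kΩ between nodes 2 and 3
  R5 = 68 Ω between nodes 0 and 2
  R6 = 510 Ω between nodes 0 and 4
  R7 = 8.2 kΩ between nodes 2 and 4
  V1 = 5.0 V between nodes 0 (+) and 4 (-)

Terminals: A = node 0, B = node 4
Nodal analysis, taking node 4 as the 0 V reference.
Source V1 fixes V_0 = 5 V.
KCL at each unknown node (sum of currents leaving = 0; resistances in Ω):
  Node 1: (V_1 - V_3)/1.2 = 0
  Node 2: (V_2 - V_3)/1300 + (V_2 - 5)/68 + (V_2 - 0)/8200 = 0
  Node 3: (V_3 - V_1)/1.2 + (V_3 - 0)/150 + (V_3 - 5)/56000 + (V_3 - V_2)/1300 = 0
Collecting terms (coefficients in siemens):
  0.8333·V_1 - 0.8333·V_3 = 0
  0.0156·V_2 - 0.0007692·V_3 = 0.07353
  0.8408·V_3 - 0.8333·V_1 - 0.0007692·V_2 = 0.00008929
Solving these 3 simultaneous equations (Gaussian elimination) gives:
  V_1 = 0.501 V, V_2 = 4.739 V, V_3 = 0.501 V
The requested potential is V_2 = 4.739 V.

Final answer: V_2 = 4.739 V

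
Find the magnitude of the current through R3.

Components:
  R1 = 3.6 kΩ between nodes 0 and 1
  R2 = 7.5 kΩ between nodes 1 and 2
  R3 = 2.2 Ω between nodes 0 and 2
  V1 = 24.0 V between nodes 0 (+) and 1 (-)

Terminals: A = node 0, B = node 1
Nodal analysis, taking node 1 as the 0 V reference.
Source V1 fixes V_0 = 24 V.
KCL at each unknown node (sum of currents leaving = 0; resistances in Ω):
  Node 2: (V_2 - 0)/7500 + (V_2 - 24)/2.2 = 0
Collecting terms: 0.4547 × V_2 = 10.91  =>  V_2 = 23.99 V
I_R3 = (V_0 - V_2)/R3 = (24 - 23.99)/2.2 = 0.003199 A
|I_R3| = 0.003199 A

Final answer: |I_R3| = 0.003199 A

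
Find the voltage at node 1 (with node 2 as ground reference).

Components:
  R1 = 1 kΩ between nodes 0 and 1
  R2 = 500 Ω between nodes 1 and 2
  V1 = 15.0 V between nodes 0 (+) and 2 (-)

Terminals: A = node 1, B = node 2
Nodal analysis, taking node 2 as the 0 V reference.
Source V1 fixes V_0 = 15 V.
KCL at each unknown node (sum of currents leaving = 0; resistances in Ω):
  Node 1: (V_1 - 15)/1000 + (V_1 - 0)/500 = 0
Collecting terms: 0.003 × V_1 = 0.015  =>  V_1 = 5 V
The requested potential is V_1 = 5 V.

Final answer: V_1 = 5 V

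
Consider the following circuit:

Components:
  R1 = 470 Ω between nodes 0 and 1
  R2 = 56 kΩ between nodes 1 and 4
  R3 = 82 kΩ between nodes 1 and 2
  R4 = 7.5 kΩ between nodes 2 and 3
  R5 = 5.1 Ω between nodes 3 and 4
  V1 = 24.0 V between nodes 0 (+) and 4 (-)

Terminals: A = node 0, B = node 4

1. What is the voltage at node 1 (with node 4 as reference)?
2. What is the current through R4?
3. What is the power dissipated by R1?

Nodal analysis, taking node 4 as the 0 V reference.
Source V1 fixes V_0 = 24 V.
KCL at each unknown node (sum of currents leaving = 0; resistances in Ω):
  Node 1: (V_1 - 24)/470 + (V_1 - 0)/56000 + (V_1 - V_2)/82000 = 0
  Node 2: (V_2 - V_1)/82000 + (V_2 - V_3)/7500 = 0
  Node 3: (V_3 - V_2)/7500 + (V_3 - 0)/5.1 = 0
Collecting terms (coefficients in siemens):
  0.002158·V_1 - 0.0000122·V_2 = 0.05106
  0.0001455·V_2 - 0.0000122·V_1 - 0.0001333·V_3 = 0
  0.1962·V_3 - 0.0001333·V_2 = 0
Solving these 3 simultaneous equations (Gaussian elimination) gives:
  V_1 = 23.68 V, V_2 = 1.985 V, V_3 = 0.001349 V
Part 1:
  Read off the nodal solution: V_1 = 23.68 V
Part 2:
  I_R4 = (V_2 - V_3)/R4 = (1.985 - 0.001349)/7500 = 0.0002645 A
  Magnitude: I_R4 = 0.0002645 A
Part 3:
  I_R1 = (V_0 - V_1)/R1 = (24 - 23.68)/470 = 0.0006873 A
  P_R1 = I_R1² × R1 = (0.0006873)² × 470 = 0.000222 W

Final answers:
1. V_1 = 23.68 V
2. I_R4 = 0.0002645 A
3. P_R1 = 0.000222 W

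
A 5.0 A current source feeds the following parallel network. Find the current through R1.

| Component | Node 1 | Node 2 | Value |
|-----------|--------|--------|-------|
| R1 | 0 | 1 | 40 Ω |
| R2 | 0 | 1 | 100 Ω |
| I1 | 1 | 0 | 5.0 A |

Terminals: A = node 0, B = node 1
All resistors sit directly between nodes 0 and 1, so they are in parallel and share one voltage V; the full source current 5 A splits among them.
1/R_par = 1/40 + 1/100 = 0.035 S  =>  R_par = 28.57 Ω
V = I × R_par = 5 × 28.57 = 142.9 V
I_R1 = V/R1 = 142.9/40 = 3.571 A

Final answer: 3.571 A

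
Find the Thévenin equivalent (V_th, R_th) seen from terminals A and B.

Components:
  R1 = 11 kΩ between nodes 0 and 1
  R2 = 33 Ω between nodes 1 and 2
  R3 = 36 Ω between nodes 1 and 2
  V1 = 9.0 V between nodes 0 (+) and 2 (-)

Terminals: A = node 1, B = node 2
Step 1 — V_th is the open-circuit voltage V_A - V_B (nothing connected across the terminals).
Nodal analysis, taking node 2 as the 0 V reference.
Source V1 fixes V_0 = 9 V.
KCL at each unknown node (sum of currents leaving = 0; resistances in Ω):
  Node 1: (V_1 - 9)/11000 + (V_1 - 0)/33 + (V_1 - 0)/36 = 0
Collecting terms: 0.05817 × V_1 = 0.0008182  =>  V_1 = 0.01406 V
V_th = V_1 - V_2 = 0.01406 - 0 = 0.01406 V
Step 2 — R_th: zero the source — replace V1 by a short circuit (node 2 merges into node 0) — and find the resistance seen between A (node 1) and B (node 0).
Reduce the network between node 1 (A) and node 0 (B) by series/parallel combination:
  Rp1 = R1 ‖ R2 ‖ R3 (parallel, all between nodes 0 and 1) = 1/(1/11000 + 1/33 + 1/36) = 17.19 Ω
R_th = 17.19 Ω

Final answer: V_th = 0.01406 V, R_th = 17.19 Ω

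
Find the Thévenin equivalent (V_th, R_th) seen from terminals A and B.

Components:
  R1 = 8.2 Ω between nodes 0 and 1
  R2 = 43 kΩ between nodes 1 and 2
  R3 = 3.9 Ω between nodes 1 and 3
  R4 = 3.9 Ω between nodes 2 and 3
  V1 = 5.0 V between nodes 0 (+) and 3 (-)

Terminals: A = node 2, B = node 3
Step 1 — V_th is the open-circuit voltage V_A - V_B (nothing connected across the terminals).
Nodal analysis, taking node 3 as the 0 V reference.
Source V1 fixes V_0 = 5 V.
KCL at each unknown node (sum of currents leaving = 0; resistances in Ω):
  Node 1: (V_1 - 5)/8.2 + (V_1 - V_2)/43000 + (V_1 - 0)/3.9 = 0
  Node 2: (V_2 - V_1)/43000 + (V_2 - 0)/3.9 = 0
Collecting terms (coefficients in siemens):
  0.3784·V_1 - 0.00002326·V_2 = 0.6098
  0.2564·V_2 - 0.00002326·V_1 = 0
Determinant D = (0.3784)(0.2564) - (-0.00002326)(-0.00002326) = 0.09703
V_1 = [(0.6098)(0.2564) - (-0.00002326)(0)]/D = 1.611 V
V_2 = [(0.3784)(0) - (0.6098)(-0.00002326)]/D = 0.0001461 V
V_th = V_2 - V_3 = 0.0001461 - 0 = 0.0001461 V
Step 2 — R_th: zero the source — replace V1 by a short circuit (node 3 merges into node 0) — and find the resistance seen between A (node 2) and B (node 0).
Reduce the network between node 2 (A) and node 0 (B) by series/parallel combination:
  Rp1 = R1 ‖ R3 (parallel, both between nodes 0 and 1) = 1/(1/8.2 + 1/3.9) = 2.643 Ω
  Rs1 = R2 + Rp1 (series, joined only at node 1) = 43000 + 2.643 = 43000 Ω
  Rp2 = R4 ‖ Rs1 (parallel, both between nodes 0 and 2) = 1/(1/3.9 + 1/43000) = 3.9 Ω
R_th = 3.9 Ω

Final answer: V_th = 0.0001461 V, R_th = 3.9 Ω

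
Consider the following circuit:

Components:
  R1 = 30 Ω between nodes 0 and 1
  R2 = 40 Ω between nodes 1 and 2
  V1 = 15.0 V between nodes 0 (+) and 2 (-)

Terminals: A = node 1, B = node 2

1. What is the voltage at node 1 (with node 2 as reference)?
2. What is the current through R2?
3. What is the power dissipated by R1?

Nodal analysis, taking node 2 as the 0 V reference.
Source V1 fixes V_0 = 15 V.
KCL at each unknown node (sum of currents leaving = 0; resistances in Ω):
  Node 1: (V_1 - 15)/30 + (V_1 - 0)/40 = 0
Collecting terms: 0.05833 × V_1 = 0.5  =>  V_1 = 8.571 V
Part 1:
  Read off the nodal solution: V_1 = 8.571 V
Part 2:
  I_R2 = (V_1 - V_2)/R2 = (8.571 - 0)/40 = 0.2143 A
  Magnitude: I_R2 = 0.2143 A
Part 3:
  I_R1 = (V_0 - V_1)/R1 = (15 - 8.571)/30 = 0.2143 A
  P_R1 = I_R1² × R1 = (0.2143)² × 30 = 1.378 W

Final answers:
1. V_1 = 8.571 V
2. I_R2 = 0.2143 A
3. P_R1 = 1.378 W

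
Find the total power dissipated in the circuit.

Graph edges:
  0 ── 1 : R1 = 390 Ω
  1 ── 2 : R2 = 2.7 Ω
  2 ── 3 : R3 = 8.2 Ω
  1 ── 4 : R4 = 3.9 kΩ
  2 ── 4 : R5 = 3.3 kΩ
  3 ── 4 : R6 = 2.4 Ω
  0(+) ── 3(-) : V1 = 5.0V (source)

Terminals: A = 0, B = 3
Nodal analysis, taking node 3 as the 0 V reference.
Source V1 fixes V_0 = 5 V.
KCL at each unknown node (sum of currents leaving = 0; resistances in Ω):
  Node 1: (V_1 - 5)/390 + (V_1 - V_2)/2.7 + (V_1 - V_4)/3900 = 0
  Node 2: (V_2 - V_1)/2.7 + (V_2 - 0)/8.2 + (V_2 - V_4)/3300 = 0
  Node 4: (V_4 - V_1)/3900 + (V_4 - V_2)/3300 + (V_4 - 0)/2.4 = 0
Collecting terms (coefficients in siemens):
  0.3732·V_1 - 0.3704·V_2 - 0.0002564·V_4 = 0.01282
  0.4926·V_2 - 0.3704·V_1 - 0.000303·V_4 = 0
  0.4172·V_4 - 0.0002564·V_1 - 0.000303·V_2 = 0
Solving these 3 simultaneous equations (Gaussian elimination) gives:
  V_1 = 0.1353 V, V_2 = 0.1017 V, V_4 = 0.0001571 V
Power in each resistor, P = (ΔV)²/R:
  P_R1 = (5 - 0.1353)²/390 = 0.06068 W
  P_R2 = (0.1353 - 0.1017)²/2.7 = 0.0004178 W
  P_R3 = (0.1017 - 0)²/8.2 = 0.001262 W
  P_R4 = (0.1353 - 0.0001571)²/3900 = 0.000004685 W
  P_R5 = (0.1017 - 0.0001571)²/3300 = 0.000003127 W
  P_R6 = (0 - 0.0001571)²/2.4 = 0.00000001028 W
P_total = P_R1 + P_R2 + P_R3 + P_R4 + P_R5 + P_R6 = 0.06237 W

Final answer: 0.06237 W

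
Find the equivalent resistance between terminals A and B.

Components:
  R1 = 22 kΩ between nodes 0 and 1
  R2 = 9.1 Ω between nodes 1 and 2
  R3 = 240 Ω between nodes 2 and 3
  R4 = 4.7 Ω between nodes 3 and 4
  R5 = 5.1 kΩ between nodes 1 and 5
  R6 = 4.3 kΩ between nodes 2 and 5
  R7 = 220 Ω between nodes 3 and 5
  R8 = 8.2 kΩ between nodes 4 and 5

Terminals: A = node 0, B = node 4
The network is not a plain series/parallel combination. Inject a 1 A test current into terminal A (node 0) and return it from terminal B (node 4); then R_eq = V_A / (1 A).
Nodal analysis, taking node 4 as the 0 V reference.
Current source I_test pushes 1 A into node 0 and draws it out of node 4.
KCL at each unknown node (sum of currents leaving = 0; resistances in Ω):
  Node 0: (V_0 - V_1)/22000 - 1 = 0
  Node 1: (V_1 - V_0)/22000 + (V_1 - V_2)/9.1 + (V_1 - V_5)/5100 = 0
  Node 2: (V_2 - V_1)/9.1 + (V_2 - V_3)/240 + (V_2 - V_5)/4300 = 0
  Node 3: (V_3 - V_2)/240 + (V_3 - 0)/4.7 + (V_3 - V_5)/220 = 0
  Node 5: (V_5 - V_1)/5100 + (V_5 - V_2)/4300 + (V_5 - V_3)/220 + (V_5 - 0)/8200 = 0
Collecting terms (coefficients in siemens):
  0.00004545·V_0 - 0.00004545·V_1 = 1
  0.1101·V_1 - 0.00004545·V_0 - 0.1099·V_2 - 0.0001961·V_5 = 0
  0.1143·V_2 - 0.1099·V_1 - 0.004167·V_3 - 0.0002326·V_5 = 0
  0.2215·V_3 - 0.004167·V_2 - 0.004545·V_5 = 0
  0.005096·V_5 - 0.0001961·V_1 - 0.0002326·V_2 - 0.004545·V_3 = 0
Solving these 5 simultaneous equations (Gaussian elimination) gives:
  V_0 = 22230 V, V_1 = 232.4 V, V_2 = 223.7 V, V_3 = 4.687 V
  V_5 = 23.33 V
R_eq = V_0 / 1 A = 22230 Ω = 22.23 kΩ

Final answer: 22.23 kΩ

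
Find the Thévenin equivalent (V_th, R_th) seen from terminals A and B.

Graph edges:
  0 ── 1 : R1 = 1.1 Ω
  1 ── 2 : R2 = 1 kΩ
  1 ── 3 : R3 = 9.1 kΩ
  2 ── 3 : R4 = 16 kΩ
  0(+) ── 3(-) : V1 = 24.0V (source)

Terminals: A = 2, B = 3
Step 1 — V_th is the open-circuit voltage V_A - V_B (nothing connected across the terminals).
Nodal analysis, taking node 3 as the 0 V reference.
Source V1 fixes V_0 = 24 V.
KCL at each unknown node (sum of currents leaving = 0; resistances in Ω):
  Node 1: (V_1 - 24)/1.1 + (V_1 - V_2)/1000 + (V_1 - 0)/9100 = 0
  Node 2: (V_2 - V_1)/1000 + (V_2 - 0)/16000 = 0
Collecting terms (coefficients in siemens):
  0.9102·V_1 - 0.001·V_2 = 21.82
  0.001063·V_2 - 0.001·V_1 = 0
Determinant D = (0.9102)(0.001063) - (-0.001)(-0.001) = 0.0009661
V_1 = [(21.82)(0.001063) - (-0.001)(0)]/D = 24 V
V_2 = [(0.9102)(0) - (21.82)(-0.001)]/D = 22.58 V
V_th = V_2 - V_3 = 22.58 - 0 = 22.58 V
Step 2 — R_th: zero the source — replace V1 by a short circuit (node 3 merges into node 0) — and find the resistance seen between A (node 2) and B (node 0).
Reduce the network between node 2 (A) and node 0 (B) by series/parallel combination:
  Rp1 = R1 ‖ R3 (parallel, both between nodes 0 and 1) = 1/(1/1.1 + 1/9100) = 1.1 Ω
  Rs1 = R2 + Rp1 (series, joined only at node 1) = 1000 + 1.1 = 1001 Ω
  Rp2 = R4 ‖ Rs1 (parallel, both between nodes 0 and 2) = 1/(1/16000 + 1/1001) = 942.2 Ω
R_th = 942.2 Ω

Final answer: V_th = 22.58 V, R_th = 942.2 Ω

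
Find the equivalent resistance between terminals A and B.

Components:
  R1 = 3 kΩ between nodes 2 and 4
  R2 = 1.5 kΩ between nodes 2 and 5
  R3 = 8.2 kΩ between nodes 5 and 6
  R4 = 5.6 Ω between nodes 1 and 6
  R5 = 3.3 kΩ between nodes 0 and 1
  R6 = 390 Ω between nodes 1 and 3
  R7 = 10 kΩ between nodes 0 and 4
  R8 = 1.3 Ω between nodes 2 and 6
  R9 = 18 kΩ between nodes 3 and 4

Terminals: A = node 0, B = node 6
The network is not a plain series/parallel combination. Inject a 1 A test current into terminal A (node 0) and return it from terminal B (node 6); then R_eq = V_A / (1 A).
Nodal analysis, taking node 6 as the 0 V reference.
Current source I_test pushes 1 A into node 0 and draws it out of node 6.
KCL at each unknown node (sum of currents leaving = 0; resistances in Ω):
  Node 0: (V_0 - V_1)/3300 + (V_0 - V_4)/10000 - 1 = 0
  Node 1: (V_1 - V_0)/3300 + (V_1 - 0)/5.6 + (V_1 - V_3)/390 = 0
  Node 2: (V_2 - V_4)/3000 + (V_2 - V_5)/1500 + (V_2 - 0)/1.3 = 0
  Node 3: (V_3 - V_1)/390 + (V_3 - V_4)/18000 = 0
  Node 4: (V_4 - V_0)/10000 + (V_4 - V_2)/3000 + (V_4 - V_3)/18000 = 0
  Node 5: (V_5 - V_2)/1500 + (V_5 - 0)/8200 = 0
Collecting terms (coefficients in siemens):
  0.000403·V_0 - 0.000303·V_1 - 0.0001·V_4 = 1
  0.1814·V_1 - 0.000303·V_0 - 0.002564·V_3 = 0
  0.7702·V_2 - 0.0003333·V_4 - 0.0006667·V_5 = 0
  0.00262·V_3 - 0.002564·V_1 - 0.00005556·V_4 = 0
  0.0004889·V_4 - 0.0001·V_0 - 0.0003333·V_2 - 0.00005556·V_3 = 0
  0.0007886·V_5 - 0.0006667·V_2 = 0
Solving these 6 simultaneous equations (Gaussian elimination) gives:
  V_0 = 2618 V, V_1 = 4.597 V, V_2 = 0.2328 V, V_3 = 15.9 V
  V_4 = 537.5 V, V_5 = 0.1968 V
R_eq = V_0 / 1 A = 2618 Ω = 2.618 kΩ

Final answer: 2.618 kΩ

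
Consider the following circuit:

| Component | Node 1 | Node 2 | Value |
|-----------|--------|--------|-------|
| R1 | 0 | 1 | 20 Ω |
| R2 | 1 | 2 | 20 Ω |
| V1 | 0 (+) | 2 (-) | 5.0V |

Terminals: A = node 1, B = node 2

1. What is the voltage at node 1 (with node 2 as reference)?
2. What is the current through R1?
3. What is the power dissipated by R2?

Nodal analysis, taking node 2 as the 0 V reference.
Source V1 fixes V_0 = 5 V.
KCL at each unknown node (sum of currents leaving = 0; resistances in Ω):
  Node 1: (V_1 - 5)/20 + (V_1 - 0)/20 = 0
Collecting terms: 0.1 × V_1 = 0.25  =>  V_1 = 2.5 V
Part 1:
  Read off the nodal solution: V_1 = 2.5 V
Part 2:
  I_R1 = (V_0 - V_1)/R1 = (5 - 2.5)/20 = 0.125 A
  Magnitude: I_R1 = 0.125 A
Part 3:
  I_R2 = (V_1 - V_2)/R2 = (2.5 - 0)/20 = 0.125 A
  P_R2 = I_R2² × R2 = (0.125)² × 20 = 0.3125 W

Final answers:
1. V_1 = 2.5 V
2. I_R1 = 0.125 A
3. P_R2 = 0.3125 W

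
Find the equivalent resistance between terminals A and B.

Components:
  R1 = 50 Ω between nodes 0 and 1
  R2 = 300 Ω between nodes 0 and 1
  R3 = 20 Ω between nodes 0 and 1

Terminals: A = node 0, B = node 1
Reduce the network between node 0 (A) and node 1 (B) by series/parallel combination:
  Rp1 = R1 ‖ R2 ‖ R3 (parallel, all between nodes 0 and 1) = 1/(1/50 + 1/300 + 1/20) = 13.64 Ω
R_eq = 13.64 Ω

Final answer: 13.64 Ω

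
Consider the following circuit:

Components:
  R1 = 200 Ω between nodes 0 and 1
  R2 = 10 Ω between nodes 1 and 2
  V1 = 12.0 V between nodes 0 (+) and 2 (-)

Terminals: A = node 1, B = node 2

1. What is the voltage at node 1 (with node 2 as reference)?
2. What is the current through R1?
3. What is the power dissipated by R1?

Nodal analysis, taking node 2 as the 0 V reference.
Source V1 fixes V_0 = 12 V.
KCL at each unknown node (sum of currents leaving = 0; resistances in Ω):
  Node 1: (V_1 - 12)/200 + (V_1 - 0)/10 = 0
Collecting terms: 0.105 × V_1 = 0.06  =>  V_1 = 0.5714 V
Part 1:
  Read off the nodal solution: V_1 = 0.5714 V
Part 2:
  I_R1 = (V_0 - V_1)/R1 = (12 - 0.5714)/200 = 0.05714 A
  Magnitude: I_R1 = 0.05714 A
Part 3:
  I_R1 = (V_0 - V_1)/R1 = (12 - 0.5714)/200 = 0.05714 A
  P_R1 = I_R1² × R1 = (0.05714)² × 200 = 0.6531 W

Final answers:
1. V_1 = 0.5714 V
2. I_R1 = 0.05714 A
3. P_R1 = 0.6531 W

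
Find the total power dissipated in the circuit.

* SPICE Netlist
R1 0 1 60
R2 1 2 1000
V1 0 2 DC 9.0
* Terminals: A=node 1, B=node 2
Nodal analysis, taking node 2 as the 0 V reference.
Source V1 fixes V_0 = 9 V.
KCL at each unknown node (sum of currents leaving = 0; resistances in Ω):
  Node 1: (V_1 - 9)/60 + (V_1 - 0)/1000 = 0
Collecting terms: 0.01767 × V_1 = 0.15  =>  V_1 = 8.491 V
Power in each resistor, P = (ΔV)²/R:
  P_R1 = (9 - 8.491)²/60 = 0.004325 W
  P_R2 = (8.491 - 0)²/1000 = 0.07209 W
P_total = P_R1 + P_R2 = 0.07642 W

Final answer: 0.07642 W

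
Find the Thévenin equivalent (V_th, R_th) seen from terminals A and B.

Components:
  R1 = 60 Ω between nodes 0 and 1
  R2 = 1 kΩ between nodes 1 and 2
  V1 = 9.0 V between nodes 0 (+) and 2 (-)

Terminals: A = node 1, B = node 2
Step 1 — V_th is the open-circuit voltage V_A - V_B (nothing connected across the terminals).
Nodal analysis, taking node 2 as the 0 V reference.
Source V1 fixes V_0 = 9 V.
KCL at each unknown node (sum of currents leaving = 0; resistances in Ω):
  Node 1: (V_1 - 9)/60 + (V_1 - 0)/1000 = 0
Collecting terms: 0.01767 × V_1 = 0.15  =>  V_1 = 8.491 V
V_th = V_1 - V_2 = 8.491 - 0 = 8.491 V
Step 2 — R_th: zero the source — replace V1 by a short circuit (node 2 merges into node 0) — and find the resistance seen between A (node 1) and B (node 0).
Reduce the network between node 1 (A) and node 0 (B) by series/parallel combination:
  Rp1 = R1 ‖ R2 (parallel, both between nodes 0 and 1) = 1/(1/60 + 1/1000) = 56.6 Ω
R_th = 56.6 Ω

Final answer: V_th = 8.491 V, R_th = 56.6 Ω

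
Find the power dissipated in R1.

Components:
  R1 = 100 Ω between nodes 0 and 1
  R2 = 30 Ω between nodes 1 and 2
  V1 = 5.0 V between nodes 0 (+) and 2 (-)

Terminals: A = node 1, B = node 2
Nodal analysis, taking node 2 as the 0 V reference.
Source V1 fixes V_0 = 5 V.
KCL at each unknown node (sum of currents leaving = 0; resistances in Ω):
  Node 1: (V_1 - 5)/100 + (V_1 - 0)/30 = 0
Collecting terms: 0.04333 × V_1 = 0.05  =>  V_1 = 1.154 V
I_R1 = (V_0 - V_1)/R1 = (5 - 1.154)/100 = 0.03846 A
P_R1 = I_R1² × R1 = (0.03846)² × 100 = 0.1479 W

Final answer: 0.1479 W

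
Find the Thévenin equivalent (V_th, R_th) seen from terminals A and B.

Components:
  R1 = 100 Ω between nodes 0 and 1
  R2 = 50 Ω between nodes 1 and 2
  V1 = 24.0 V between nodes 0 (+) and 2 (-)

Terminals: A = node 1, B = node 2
Step 1 — V_th is the open-circuit voltage V_A - V_B (nothing connected across the terminals).
Nodal analysis, taking node 2 as the 0 V reference.
Source V1 fixes V_0 = 24 V.
KCL at each unknown node (sum of currents leaving = 0; resistances in Ω):
  Node 1: (V_1 - 24)/100 + (V_1 - 0)/50 = 0
Collecting terms: 0.03 × V_1 = 0.24  =>  V_1 = 8 V
V_th = V_1 - V_2 = 8 - 0 = 8 V
Step 2 — R_th: zero the source — replace V1 by a short circuit (node 2 merges into node 0) — and find the resistance seen between A (node 1) and B (node 0).
Reduce the network between node 1 (A) and node 0 (B) by series/parallel combination:
  Rp1 = R1 ‖ R2 (parallel, both between nodes 0 and 1) = 1/(1/100 + 1/50) = 33.33 Ω
R_th = 33.33 Ω

Final answer: V_th = 8 V, R_th = 33.33 Ω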